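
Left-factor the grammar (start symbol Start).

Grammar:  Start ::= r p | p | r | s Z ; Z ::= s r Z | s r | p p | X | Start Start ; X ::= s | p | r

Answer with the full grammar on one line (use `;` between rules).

Start ::= p | s Z | r Start1; Z ::= p p | X | Start Start | s r Z1; X ::= s | p | r; Start1 ::= p | ε; Z1 ::= Z | ε

Start has alternatives sharing prefix 'r': factor to Start → r Start1 with Start1 → p | ε.
Z has alternatives sharing prefix 's r': factor to Z → s r Z1 with Z1 → Z | ε.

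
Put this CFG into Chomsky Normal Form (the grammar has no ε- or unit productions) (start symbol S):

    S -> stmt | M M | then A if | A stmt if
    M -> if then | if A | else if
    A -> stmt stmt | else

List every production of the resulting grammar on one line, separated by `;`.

S -> stmt | M M | X1 Y1 | A Y2; M -> X2 X1 | X2 A | X4 X2; A -> X3 X3 | else; X1 -> then; X2 -> if; X3 -> stmt; X4 -> else; Y1 -> A X2; Y2 -> X3 X2

Introduce a nonterminal for each terminal appearing in a rule of length ≥ 2: X1 → then, X2 → if, X3 → stmt, X4 → else.
Binarize each right-hand side of length ≥ 3 by chaining fresh nonterminals (Y1, Y2, …): affected rules were S → X1 A X2; S → A X3 X2.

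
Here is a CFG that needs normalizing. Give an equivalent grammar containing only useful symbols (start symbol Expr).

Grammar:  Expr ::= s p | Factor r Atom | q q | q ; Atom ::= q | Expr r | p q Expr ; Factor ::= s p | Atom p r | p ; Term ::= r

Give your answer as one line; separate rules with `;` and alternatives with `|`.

Expr ::= s p | Factor r Atom | q q | q; Atom ::= q | Expr r | p q Expr; Factor ::= s p | Atom p r | p

Generating nonterminals: {Atom, Expr, Factor, Term}.
Reachable from Expr after that: {Atom, Expr, Factor}.
Removed useless symbols: {Term} and every production mentioning them.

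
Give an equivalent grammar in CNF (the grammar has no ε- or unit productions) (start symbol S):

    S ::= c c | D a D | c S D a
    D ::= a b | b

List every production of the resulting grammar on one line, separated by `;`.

Introduce a nonterminal for each terminal appearing in a rule of length ≥ 2: X1 → c, X2 → a, X3 → b.
Binarize each right-hand side of length ≥ 3 by chaining fresh nonterminals (Y1, Y2, …): affected rules were S → D X2 D; S → X1 S D X2.

S ::= X1 X1 | D Y1 | X1 Y2; D ::= X2 X3 | b; X1 ::= c; X2 ::= a; X3 ::= b; Y1 ::= X2 D; Y2 ::= S Y3; Y3 ::= D X2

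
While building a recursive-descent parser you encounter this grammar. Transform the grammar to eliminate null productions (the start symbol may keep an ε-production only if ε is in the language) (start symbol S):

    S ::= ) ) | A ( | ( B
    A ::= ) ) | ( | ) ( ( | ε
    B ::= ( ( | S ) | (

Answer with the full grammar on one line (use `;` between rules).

The nullable symbols are {A}.
ε ∉ L(G), so no ε-production is kept.
Expand every rule over subsets of its nullable positions: S → A ( gives A ( | (.

S ::= ) ) | A ( | ( | ( B; A ::= ) ) | ( | ) ( (; B ::= ( ( | S ) | (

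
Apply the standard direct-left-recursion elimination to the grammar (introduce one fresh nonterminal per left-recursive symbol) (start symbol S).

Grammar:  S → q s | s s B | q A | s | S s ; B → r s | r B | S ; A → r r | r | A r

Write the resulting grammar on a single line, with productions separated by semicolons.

S → q s S' | s s B S' | q A S' | s S'; B → r s | r B | S; A → r r A' | r A'; S' → s S' | ε; A' → r A' | ε

Directly left-recursive nonterminals: S, A.
For S: α = {s}, β = {q s, s s B, q A, s}. Rewrite as S → β S' and S' → α S' | ε.
For A: α = {r}, β = {r r, r}. Rewrite as A → β A' and A' → α A' | ε.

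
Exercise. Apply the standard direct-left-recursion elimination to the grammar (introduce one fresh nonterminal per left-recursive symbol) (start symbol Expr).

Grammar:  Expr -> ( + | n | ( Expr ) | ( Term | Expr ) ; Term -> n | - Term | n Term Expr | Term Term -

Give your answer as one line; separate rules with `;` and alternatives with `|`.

Left recursion appears on Expr, Term.
For Expr: α = {)}, β = {( +, n, ( Expr ), ( Term}. Rewrite as Expr → β Expr1 and Expr1 → α Expr1 | ε.
For Term: α = {Term -}, β = {n, - Term, n Term Expr}. Rewrite as Term → β Term1 and Term1 → α Term1 | ε.

Expr -> ( + Expr1 | n Expr1 | ( Expr ) Expr1 | ( Term Expr1; Term -> n Term1 | - Term Term1 | n Term Expr Term1; Expr1 -> ) Expr1 | ε; Term1 -> Term - Term1 | ε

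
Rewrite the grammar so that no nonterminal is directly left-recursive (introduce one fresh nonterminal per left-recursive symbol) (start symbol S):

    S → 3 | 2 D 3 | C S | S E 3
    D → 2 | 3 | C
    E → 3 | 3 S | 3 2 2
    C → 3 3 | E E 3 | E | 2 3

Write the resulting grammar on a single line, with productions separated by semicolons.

S → 3 S' | 2 D 3 S' | C S S'; D → 2 | 3 | C; E → 3 | 3 S | 3 2 2; C → 3 3 | E E 3 | E | 2 3; S' → E 3 S' | epsilon

S is directly left-recursive.
For S: α = {E 3}, β = {3, 2 D 3, C S}. Rewrite as S → β S' and S' → α S' | ε.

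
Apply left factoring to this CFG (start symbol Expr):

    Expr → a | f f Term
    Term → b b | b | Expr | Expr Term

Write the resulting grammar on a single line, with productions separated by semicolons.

Term has alternatives sharing prefix 'b': factor to Term → b Term1 with Term1 → b | ε.
Term has alternatives sharing prefix 'Expr': factor to Term → Expr Term2 with Term2 → ε | Term.

Expr → a | f f Term; Term → b Term1 | Expr Term2; Term1 → b | eps; Term2 → eps | Term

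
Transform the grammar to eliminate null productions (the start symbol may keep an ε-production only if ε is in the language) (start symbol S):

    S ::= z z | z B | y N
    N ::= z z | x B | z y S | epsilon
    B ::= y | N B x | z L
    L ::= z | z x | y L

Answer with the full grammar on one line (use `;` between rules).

S ::= z z | z B | y N | y; N ::= z z | x B | z y S; B ::= y | N B x | B x | z L; L ::= z | z x | y L

Nullable nonterminals: {N}.
ε ∉ L(G), so no ε-production is kept.
Add the nullable-subset variants: S → y N gives y N | y. B → N B x gives N B x | B x.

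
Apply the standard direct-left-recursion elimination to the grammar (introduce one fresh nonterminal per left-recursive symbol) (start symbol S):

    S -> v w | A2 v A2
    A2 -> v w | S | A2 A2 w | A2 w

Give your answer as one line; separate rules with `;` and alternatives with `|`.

S -> v w | A2 v A2; A2 -> v w A2' | S A2'; A2' -> A2 w A2' | w A2' | ε

Left recursion appears on A2.
For A2: α = {A2 w, w}, β = {v w, S}. Rewrite as A2 → β A2' and A2' → α A2' | ε.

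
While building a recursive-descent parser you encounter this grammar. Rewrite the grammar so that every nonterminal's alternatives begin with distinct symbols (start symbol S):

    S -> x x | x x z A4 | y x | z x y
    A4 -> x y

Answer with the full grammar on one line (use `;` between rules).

S -> y x | z x y | x x S'; A4 -> x y; S' -> ε | z A4

S has alternatives sharing prefix 'x x': factor to S → x x S' with S' → ε | z A4.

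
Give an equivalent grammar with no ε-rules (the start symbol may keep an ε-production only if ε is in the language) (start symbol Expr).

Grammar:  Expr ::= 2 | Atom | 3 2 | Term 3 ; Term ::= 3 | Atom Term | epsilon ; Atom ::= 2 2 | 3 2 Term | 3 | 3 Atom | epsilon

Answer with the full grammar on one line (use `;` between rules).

Nullable set = {Atom, Expr, Term}.
ε ∈ L(G) since Expr is nullable, so keep Expr → ε.
Expand every rule over subsets of its nullable positions: Expr → Term 3 gives Term 3 | 3. Term → Atom Term gives Atom Term | Atom. Atom → 3 2 Term gives 3 2 Term | 3 2.

Expr ::= 2 | Atom | 3 2 | Term 3 | 3 | ε; Term ::= 3 | Atom Term | Atom; Atom ::= 2 2 | 3 2 Term | 3 2 | 3 | 3 Atom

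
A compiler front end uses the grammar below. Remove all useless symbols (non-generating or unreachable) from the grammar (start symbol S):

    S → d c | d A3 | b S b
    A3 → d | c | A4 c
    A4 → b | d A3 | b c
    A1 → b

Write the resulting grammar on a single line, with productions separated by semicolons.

Generating nonterminals: {A1, A3, A4, S}.
Reachable from S after that: {A3, A4, S}.
Removed useless symbols: {A1} and every production mentioning them.

S → d c | d A3 | b S b; A3 → d | c | A4 c; A4 → b | d A3 | b c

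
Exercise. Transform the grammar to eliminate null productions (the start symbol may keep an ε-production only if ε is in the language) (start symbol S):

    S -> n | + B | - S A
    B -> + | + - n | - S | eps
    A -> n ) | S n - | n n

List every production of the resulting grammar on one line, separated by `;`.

Nullable nonterminals: {B}.
ε ∉ L(G), so no ε-production is kept.
Add the nullable-subset variants: S → + B gives + B | +.

S -> n | + B | + | - S A; B -> + | + - n | - S; A -> n ) | S n - | n n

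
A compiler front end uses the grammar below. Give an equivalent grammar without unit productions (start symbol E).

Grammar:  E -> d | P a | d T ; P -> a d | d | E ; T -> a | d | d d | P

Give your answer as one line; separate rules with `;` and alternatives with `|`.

E -> d | P a | d T; P -> d | P a | d T | a d; T -> d | P a | d T | a d | a | d d

Unit pairs: P ⇒* {E}; T ⇒* {E, P}.
Replace each nonterminal's rules with the union of the non-unit rules of every nonterminal it unit-derives.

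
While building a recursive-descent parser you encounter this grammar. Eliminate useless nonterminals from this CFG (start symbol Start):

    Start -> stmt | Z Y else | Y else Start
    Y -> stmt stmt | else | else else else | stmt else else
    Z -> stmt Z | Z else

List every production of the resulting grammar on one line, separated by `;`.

Start -> stmt | Y else Start; Y -> stmt stmt | else | else else else | stmt else else

Generating nonterminals: {Start, Y}.
Reachable from Start after that: {Start, Y}.
Removed useless symbols: {Z} and every production mentioning them.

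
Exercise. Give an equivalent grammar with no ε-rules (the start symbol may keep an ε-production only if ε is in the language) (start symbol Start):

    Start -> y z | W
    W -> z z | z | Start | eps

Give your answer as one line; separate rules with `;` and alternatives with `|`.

Nullable nonterminals: {Start, W}.
ε ∈ L(G) since Start is nullable, so keep Start → ε.

Start -> y z | W | ε; W -> z z | z | Start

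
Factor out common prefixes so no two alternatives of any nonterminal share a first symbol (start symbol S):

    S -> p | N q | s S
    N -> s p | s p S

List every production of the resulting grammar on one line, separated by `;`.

S -> p | N q | s S; N -> s p N'; N' -> ε | S

N has alternatives sharing prefix 's p': factor to N → s p N' with N' → ε | S.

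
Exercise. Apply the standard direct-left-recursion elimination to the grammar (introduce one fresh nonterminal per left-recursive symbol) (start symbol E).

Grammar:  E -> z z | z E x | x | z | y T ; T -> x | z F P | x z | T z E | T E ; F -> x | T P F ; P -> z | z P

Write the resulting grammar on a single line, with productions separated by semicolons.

T is directly left-recursive.
For T: α = {z E, E}, β = {x, z F P, x z}. Rewrite as T → β T' and T' → α T' | ε.

E -> z z | z E x | x | z | y T; T -> x T' | z F P T' | x z T'; F -> x | T P F; P -> z | z P; T' -> z E T' | E T' | eps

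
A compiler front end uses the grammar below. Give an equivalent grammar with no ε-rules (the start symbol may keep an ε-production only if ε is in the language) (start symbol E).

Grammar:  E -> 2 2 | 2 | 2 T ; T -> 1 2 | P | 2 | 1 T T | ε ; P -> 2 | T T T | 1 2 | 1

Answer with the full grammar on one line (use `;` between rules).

The nullable symbols are {P, T}.
ε ∉ L(G), so no ε-production is kept.
Add the nullable-subset variants: T → 1 T T gives 1 T T | 1 T | 1. P → T T T gives T T T | T T | T.

E -> 2 2 | 2 | 2 T; T -> 1 2 | P | 2 | 1 T T | 1 T | 1; P -> 2 | T T T | T T | T | 1 2 | 1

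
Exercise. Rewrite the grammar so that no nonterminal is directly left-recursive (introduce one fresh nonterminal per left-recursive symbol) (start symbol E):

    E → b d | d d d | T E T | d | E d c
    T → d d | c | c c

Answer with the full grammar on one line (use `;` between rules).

E → b d E' | d d d E' | T E T E' | d E'; T → d d | c | c c; E' → d c E' | ε

E is directly left-recursive.
For E: α = {d c}, β = {b d, d d d, T E T, d}. Rewrite as E → β E' and E' → α E' | ε.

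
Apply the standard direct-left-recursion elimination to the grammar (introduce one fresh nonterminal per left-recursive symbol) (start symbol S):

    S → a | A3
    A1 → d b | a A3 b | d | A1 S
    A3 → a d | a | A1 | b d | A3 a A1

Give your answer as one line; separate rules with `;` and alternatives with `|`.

Left recursion appears on A1, A3.
For A1: α = {S}, β = {d b, a A3 b, d}. Rewrite as A1 → β A1' and A1' → α A1' | ε.
For A3: α = {a A1}, β = {a d, a, A1, b d}. Rewrite as A3 → β A3' and A3' → α A3' | ε.

S → a | A3; A1 → d b A1' | a A3 b A1' | d A1'; A3 → a d A3' | a A3' | A1 A3' | b d A3'; A1' → S A1' | ε; A3' → a A1 A3' | ε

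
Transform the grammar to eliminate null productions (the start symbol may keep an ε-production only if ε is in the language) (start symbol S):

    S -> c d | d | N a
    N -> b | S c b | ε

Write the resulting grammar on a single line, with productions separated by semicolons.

Nullable set = {N}.
ε ∉ L(G), so no ε-production is kept.
For each production, add variants omitting each subset of nullable occurrences: S → N a gives N a | a.

S -> c d | d | N a | a; N -> b | S c b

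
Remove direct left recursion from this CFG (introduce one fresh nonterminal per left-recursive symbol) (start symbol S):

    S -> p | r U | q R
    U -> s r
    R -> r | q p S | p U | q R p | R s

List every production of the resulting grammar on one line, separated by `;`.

R is directly left-recursive.
For R: α = {s}, β = {r, q p S, p U, q R p}. Rewrite as R → β R' and R' → α R' | ε.

S -> p | r U | q R; U -> s r; R -> r R' | q p S R' | p U R' | q R p R'; R' -> s R' | ε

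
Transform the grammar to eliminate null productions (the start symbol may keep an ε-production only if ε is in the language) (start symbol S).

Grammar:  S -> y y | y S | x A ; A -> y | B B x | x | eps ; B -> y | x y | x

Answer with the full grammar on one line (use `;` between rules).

Nullable nonterminals: {A}.
ε ∉ L(G), so no ε-production is kept.
Add the nullable-subset variants: S → x A gives x A | x.

S -> y y | y S | x A | x; A -> y | B B x | x; B -> y | x y | x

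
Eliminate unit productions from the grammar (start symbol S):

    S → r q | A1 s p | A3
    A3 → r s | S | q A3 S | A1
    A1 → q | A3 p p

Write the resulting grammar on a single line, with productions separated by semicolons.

Unit pairs: A3 ⇒* {A1, S}; S ⇒* {A1, A3}.
Replace each nonterminal's rules with the union of the non-unit rules of every nonterminal it unit-derives.

S → q | A3 p p | r q | A1 s p | r s | q A3 S; A3 → q | A3 p p | r q | A1 s p | r s | q A3 S; A1 → q | A3 p p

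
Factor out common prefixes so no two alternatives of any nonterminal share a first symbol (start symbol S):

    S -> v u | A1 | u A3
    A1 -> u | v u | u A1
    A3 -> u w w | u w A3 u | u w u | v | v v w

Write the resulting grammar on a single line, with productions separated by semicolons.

A1 has alternatives sharing prefix 'u': factor to A1 → u A1' with A1' → ε | A1.
A3 has alternatives sharing prefix 'u w': factor to A3 → u w A3' with A3' → w | A3 u | u.
A3 has alternatives sharing prefix 'v': factor to A3 → v A3'' with A3'' → ε | v w.

S -> v u | A1 | u A3; A1 -> v u | u A1'; A3 -> u w A3' | v A3''; A1' -> ε | A1; A3' -> w | A3 u | u; A3'' -> ε | v w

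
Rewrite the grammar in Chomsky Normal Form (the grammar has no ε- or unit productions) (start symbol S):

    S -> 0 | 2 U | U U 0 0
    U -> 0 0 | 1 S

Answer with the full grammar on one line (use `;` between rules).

Introduce a nonterminal for each terminal appearing in a rule of length ≥ 2: X1 → 2, X2 → 0, X3 → 1.
Binarize each right-hand side of length ≥ 3 by chaining fresh nonterminals (Y1, Y2, …): affected rules were S → U U X2 X2.

S -> 0 | X1 U | U Y1; U -> X2 X2 | X3 S; X1 -> 2; X2 -> 0; X3 -> 1; Y1 -> U Y2; Y2 -> X2 X2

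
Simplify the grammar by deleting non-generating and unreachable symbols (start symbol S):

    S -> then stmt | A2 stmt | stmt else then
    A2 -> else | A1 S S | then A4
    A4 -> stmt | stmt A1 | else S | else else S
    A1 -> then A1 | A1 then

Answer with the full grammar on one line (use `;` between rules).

S -> then stmt | A2 stmt | stmt else then; A2 -> else | then A4; A4 -> stmt | else S | else else S

Generating nonterminals: {A2, A4, S}.
Reachable from S after that: {A2, A4, S}.
Removed useless symbols: {A1} and every production mentioning them.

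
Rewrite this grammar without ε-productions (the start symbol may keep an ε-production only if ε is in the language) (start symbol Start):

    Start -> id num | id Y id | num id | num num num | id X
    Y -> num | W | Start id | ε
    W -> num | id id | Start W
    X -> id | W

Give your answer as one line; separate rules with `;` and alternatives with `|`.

Start -> id num | id Y id | id id | num id | num num num | id X; Y -> num | W | Start id; W -> num | id id | Start W; X -> id | W

Nullable set = {Y}.
ε ∉ L(G), so no ε-production is kept.
Add the nullable-subset variants: Start → id Y id gives id Y id | id id.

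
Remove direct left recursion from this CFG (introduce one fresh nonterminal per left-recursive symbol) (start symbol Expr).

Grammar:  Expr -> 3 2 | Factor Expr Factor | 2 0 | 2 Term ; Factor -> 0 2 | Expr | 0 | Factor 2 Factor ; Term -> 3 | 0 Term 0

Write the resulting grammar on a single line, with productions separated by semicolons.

Expr -> 3 2 | Factor Expr Factor | 2 0 | 2 Term; Factor -> 0 2 Factor1 | Expr Factor1 | 0 Factor1; Term -> 3 | 0 Term 0; Factor1 -> 2 Factor Factor1 | ε

Directly left-recursive nonterminal: Factor.
For Factor: α = {2 Factor}, β = {0 2, Expr, 0}. Rewrite as Factor → β Factor1 and Factor1 → α Factor1 | ε.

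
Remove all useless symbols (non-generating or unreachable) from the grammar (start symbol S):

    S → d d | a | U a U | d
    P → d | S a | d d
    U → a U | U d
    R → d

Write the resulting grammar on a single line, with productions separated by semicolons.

S → d d | a | d

Generating nonterminals: {P, R, S}.
Reachable from S after that: {S}.
Removed useless symbols: {P, R, U} and every production mentioning them.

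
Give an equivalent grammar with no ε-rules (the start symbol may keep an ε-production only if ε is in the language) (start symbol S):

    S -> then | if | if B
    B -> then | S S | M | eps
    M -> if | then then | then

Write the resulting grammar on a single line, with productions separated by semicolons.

Nullable nonterminals: {B}.
ε ∉ L(G), so no ε-production is kept.

S -> then | if | if B; B -> then | S S | M; M -> if | then then | then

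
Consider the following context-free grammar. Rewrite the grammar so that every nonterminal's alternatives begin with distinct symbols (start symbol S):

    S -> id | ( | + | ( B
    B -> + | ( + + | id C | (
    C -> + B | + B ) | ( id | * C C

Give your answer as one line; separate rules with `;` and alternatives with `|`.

S -> id | + | ( S'; B -> + | id C | ( B'; C -> ( id | * C C | + B C'; S' -> ε | B; B' -> + + | ε; C' -> ε | )

S has alternatives sharing prefix '(': factor to S → ( S' with S' → ε | B.
B has alternatives sharing prefix '(': factor to B → ( B' with B' → + + | ε.
C has alternatives sharing prefix '+ B': factor to C → + B C' with C' → ε | ).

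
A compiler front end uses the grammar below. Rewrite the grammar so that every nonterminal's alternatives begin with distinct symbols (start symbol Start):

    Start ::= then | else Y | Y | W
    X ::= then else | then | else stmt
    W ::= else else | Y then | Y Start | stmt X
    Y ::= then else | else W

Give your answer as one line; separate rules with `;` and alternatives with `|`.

Start ::= then | else Y | Y | W; X ::= else stmt | then X1; W ::= else else | stmt X | Y W1; Y ::= then else | else W; X1 ::= else | epsilon; W1 ::= then | Start

X has alternatives sharing prefix 'then': factor to X → then X1 with X1 → else | ε.
W has alternatives sharing prefix 'Y': factor to W → Y W1 with W1 → then | Start.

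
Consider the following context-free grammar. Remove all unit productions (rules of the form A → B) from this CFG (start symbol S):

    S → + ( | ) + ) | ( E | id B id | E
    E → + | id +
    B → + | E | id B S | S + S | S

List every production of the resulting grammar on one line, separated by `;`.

Unit pairs: B ⇒* {E, S}; S ⇒* {E}.
Replace each nonterminal's rules with the union of the non-unit rules of every nonterminal it unit-derives.

S → + | id + | + ( | ) + ) | ( E | id B id; E → + | id +; B → + | id B S | S + S | id + | + ( | ) + ) | ( E | id B id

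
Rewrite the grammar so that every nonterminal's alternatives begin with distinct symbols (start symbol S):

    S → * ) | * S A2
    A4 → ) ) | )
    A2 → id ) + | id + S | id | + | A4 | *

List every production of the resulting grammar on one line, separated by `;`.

S → * S'; A4 → ) A4'; A2 → + | A4 | * | id A2'; S' → ) | S A2; A4' → ) | ε; A2' → ) + | + S | ε

S has alternatives sharing prefix '*': factor to S → * S' with S' → ) | S A2.
A4 has alternatives sharing prefix ')': factor to A4 → ) A4' with A4' → ) | ε.
A2 has alternatives sharing prefix 'id': factor to A2 → id A2' with A2' → ) + | + S | ε.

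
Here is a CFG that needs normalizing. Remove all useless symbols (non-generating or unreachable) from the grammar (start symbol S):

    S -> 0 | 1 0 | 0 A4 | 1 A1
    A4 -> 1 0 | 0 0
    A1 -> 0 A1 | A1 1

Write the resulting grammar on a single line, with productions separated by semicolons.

S -> 0 | 1 0 | 0 A4; A4 -> 1 0 | 0 0

Generating nonterminals: {A4, S}.
Reachable from S after that: {A4, S}.
Removed useless symbols: {A1} and every production mentioning them.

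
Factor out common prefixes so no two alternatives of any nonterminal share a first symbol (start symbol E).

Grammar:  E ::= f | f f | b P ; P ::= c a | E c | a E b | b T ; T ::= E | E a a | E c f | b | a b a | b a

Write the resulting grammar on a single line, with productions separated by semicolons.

E has alternatives sharing prefix 'f': factor to E → f E' with E' → ε | f.
T has alternatives sharing prefix 'E': factor to T → E T' with T' → ε | a a | c f.
T has alternatives sharing prefix 'b': factor to T → b T'' with T'' → ε | a.

E ::= b P | f E'; P ::= c a | E c | a E b | b T; T ::= a b a | E T' | b T''; E' ::= ε | f; T' ::= ε | a a | c f; T'' ::= ε | a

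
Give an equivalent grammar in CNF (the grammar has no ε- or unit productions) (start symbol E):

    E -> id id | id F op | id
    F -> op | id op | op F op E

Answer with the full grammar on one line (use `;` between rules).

E -> X1 X1 | X1 Y1 | id; F -> op | X1 X2 | X2 Y2; X1 -> id; X2 -> op; Y1 -> F X2; Y2 -> F Y3; Y3 -> X2 E

Introduce a nonterminal for each terminal appearing in a rule of length ≥ 2: X1 → id, X2 → op.
Binarize each right-hand side of length ≥ 3 by chaining fresh nonterminals (Y1, Y2, …): affected rules were E → X1 F X2; F → X2 F X2 E.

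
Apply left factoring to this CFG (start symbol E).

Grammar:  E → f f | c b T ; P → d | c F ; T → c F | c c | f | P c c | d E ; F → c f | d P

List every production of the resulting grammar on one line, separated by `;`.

T has alternatives sharing prefix 'c': factor to T → c T' with T' → F | c.

E → f f | c b T; P → d | c F; T → f | P c c | d E | c T'; F → c f | d P; T' → F | c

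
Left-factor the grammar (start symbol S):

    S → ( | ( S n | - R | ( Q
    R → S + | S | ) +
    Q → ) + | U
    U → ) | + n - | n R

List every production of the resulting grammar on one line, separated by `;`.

S has alternatives sharing prefix '(': factor to S → ( S' with S' → ε | S n | Q.
R has alternatives sharing prefix 'S': factor to R → S R' with R' → + | ε.

S → - R | ( S'; R → ) + | S R'; Q → ) + | U; U → ) | + n - | n R; S' → ε | S n | Q; R' → + | ε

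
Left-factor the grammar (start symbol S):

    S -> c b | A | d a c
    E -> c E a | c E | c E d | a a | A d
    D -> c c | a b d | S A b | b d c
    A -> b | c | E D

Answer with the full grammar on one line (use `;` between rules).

S -> c b | A | d a c; E -> a a | A d | c E E'; D -> c c | a b d | S A b | b d c; A -> b | c | E D; E' -> a | ε | d

E has alternatives sharing prefix 'c E': factor to E → c E E' with E' → a | ε | d.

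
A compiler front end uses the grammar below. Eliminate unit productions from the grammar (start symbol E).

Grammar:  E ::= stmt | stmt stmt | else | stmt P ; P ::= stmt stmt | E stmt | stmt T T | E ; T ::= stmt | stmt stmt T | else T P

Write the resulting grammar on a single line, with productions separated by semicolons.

Unit pairs: P ⇒* {E}.
For each unit pair (A, B), copy every non-unit production of B to A, then drop all unit productions.

E ::= stmt | stmt stmt | else | stmt P; P ::= stmt | stmt stmt | else | stmt P | E stmt | stmt T T; T ::= stmt | stmt stmt T | else T P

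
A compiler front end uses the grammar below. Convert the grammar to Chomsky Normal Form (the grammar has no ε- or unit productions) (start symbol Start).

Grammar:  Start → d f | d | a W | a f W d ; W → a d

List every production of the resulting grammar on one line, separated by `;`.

Start → X1 X2 | d | X3 W | X3 Y1; W → X3 X1; X1 → d; X2 → f; X3 → a; Y1 → X2 Y2; Y2 → W X1

Introduce a nonterminal for each terminal appearing in a rule of length ≥ 2: X1 → d, X2 → f, X3 → a.
Binarize each right-hand side of length ≥ 3 by chaining fresh nonterminals (Y1, Y2, …): affected rules were Start → X3 X2 W X1.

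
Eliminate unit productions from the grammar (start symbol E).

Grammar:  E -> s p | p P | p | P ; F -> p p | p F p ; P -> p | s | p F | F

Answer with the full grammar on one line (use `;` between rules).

E -> s p | p P | p | s | p F | p p | p F p; F -> p p | p F p; P -> p p | p F p | p | s | p F

Unit pairs: E ⇒* {F, P}; P ⇒* {F}.
For every A with A ⇒* B via unit rules, add B's non-unit alternatives to A; then delete every rule of the form X → Y.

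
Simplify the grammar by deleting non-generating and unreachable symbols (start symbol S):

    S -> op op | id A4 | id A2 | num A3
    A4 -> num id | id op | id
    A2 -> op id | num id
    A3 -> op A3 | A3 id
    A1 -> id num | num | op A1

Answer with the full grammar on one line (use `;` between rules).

S -> op op | id A4 | id A2; A4 -> num id | id op | id; A2 -> op id | num id

Generating nonterminals: {A1, A2, A4, S}.
Reachable from S after that: {A2, A4, S}.
Removed useless symbols: {A1, A3} and every production mentioning them.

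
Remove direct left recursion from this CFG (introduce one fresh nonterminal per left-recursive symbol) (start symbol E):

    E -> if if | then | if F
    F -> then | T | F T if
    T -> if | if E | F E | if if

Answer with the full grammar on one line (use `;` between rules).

F is directly left-recursive.
For F: α = {T if}, β = {then, T}. Rewrite as F → β F' and F' → α F' | ε.

E -> if if | then | if F; F -> then F' | T F'; T -> if | if E | F E | if if; F' -> T if F' | epsilon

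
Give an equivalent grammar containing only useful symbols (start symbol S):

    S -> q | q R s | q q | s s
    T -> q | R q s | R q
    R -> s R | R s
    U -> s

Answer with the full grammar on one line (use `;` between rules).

Generating nonterminals: {S, T, U}.
Reachable from S after that: {S}.
Removed useless symbols: {R, T, U} and every production mentioning them.

S -> q | q q | s s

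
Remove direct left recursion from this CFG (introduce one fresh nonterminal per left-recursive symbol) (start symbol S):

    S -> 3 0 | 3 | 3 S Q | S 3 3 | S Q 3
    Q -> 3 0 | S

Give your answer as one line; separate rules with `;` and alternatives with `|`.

S -> 3 0 S' | 3 S' | 3 S Q S'; Q -> 3 0 | S; S' -> 3 3 S' | Q 3 S' | ε

S is directly left-recursive.
For S: α = {3 3, Q 3}, β = {3 0, 3, 3 S Q}. Rewrite as S → β S' and S' → α S' | ε.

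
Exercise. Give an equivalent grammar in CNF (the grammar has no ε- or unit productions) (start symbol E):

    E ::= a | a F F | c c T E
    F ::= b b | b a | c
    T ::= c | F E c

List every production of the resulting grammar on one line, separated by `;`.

E ::= a | X1 Y1 | X2 Y2; F ::= X3 X3 | X3 X1 | c; T ::= c | F Y4; X1 ::= a; X2 ::= c; X3 ::= b; Y1 ::= F F; Y2 ::= X2 Y3; Y3 ::= T E; Y4 ::= E X2

Introduce a nonterminal for each terminal appearing in a rule of length ≥ 2: X1 → a, X2 → c, X3 → b.
Binarize each right-hand side of length ≥ 3 by chaining fresh nonterminals (Y1, Y2, …): affected rules were E → X1 F F; E → X2 X2 T E; T → F E X2.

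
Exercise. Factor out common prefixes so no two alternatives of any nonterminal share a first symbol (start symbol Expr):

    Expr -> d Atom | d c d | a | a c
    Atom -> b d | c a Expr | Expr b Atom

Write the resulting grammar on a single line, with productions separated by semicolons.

Expr has alternatives sharing prefix 'd': factor to Expr → d Expr1 with Expr1 → Atom | c d.
Expr has alternatives sharing prefix 'a': factor to Expr → a Expr2 with Expr2 → ε | c.

Expr -> d Expr1 | a Expr2; Atom -> b d | c a Expr | Expr b Atom; Expr1 -> Atom | c d; Expr2 -> ε | c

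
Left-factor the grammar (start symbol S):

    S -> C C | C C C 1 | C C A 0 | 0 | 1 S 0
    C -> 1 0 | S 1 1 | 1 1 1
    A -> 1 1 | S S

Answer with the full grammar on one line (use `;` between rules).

S has alternatives sharing prefix 'C C': factor to S → C C S' with S' → ε | C 1 | A 0.
C has alternatives sharing prefix '1': factor to C → 1 C' with C' → 0 | 1 1.

S -> 0 | 1 S 0 | C C S'; C -> S 1 1 | 1 C'; A -> 1 1 | S S; S' -> eps | C 1 | A 0; C' -> 0 | 1 1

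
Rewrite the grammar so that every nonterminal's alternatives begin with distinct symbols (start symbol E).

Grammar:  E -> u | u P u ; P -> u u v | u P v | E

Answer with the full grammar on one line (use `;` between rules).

E has alternatives sharing prefix 'u': factor to E → u E' with E' → ε | P u.
P has alternatives sharing prefix 'u': factor to P → u P' with P' → u v | P v.

E -> u E'; P -> E | u P'; E' -> ε | P u; P' -> u v | P v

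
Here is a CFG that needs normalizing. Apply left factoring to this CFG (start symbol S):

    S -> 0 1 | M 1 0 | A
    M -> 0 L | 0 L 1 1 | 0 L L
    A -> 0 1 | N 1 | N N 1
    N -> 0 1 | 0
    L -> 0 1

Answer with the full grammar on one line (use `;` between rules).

M has alternatives sharing prefix '0 L': factor to M → 0 L M' with M' → ε | 1 1 | L.
A has alternatives sharing prefix 'N': factor to A → N A' with A' → 1 | N 1.
N has alternatives sharing prefix '0': factor to N → 0 N' with N' → 1 | ε.

S -> 0 1 | M 1 0 | A; M -> 0 L M'; A -> 0 1 | N A'; N -> 0 N'; L -> 0 1; M' -> ε | 1 1 | L; A' -> 1 | N 1; N' -> 1 | ε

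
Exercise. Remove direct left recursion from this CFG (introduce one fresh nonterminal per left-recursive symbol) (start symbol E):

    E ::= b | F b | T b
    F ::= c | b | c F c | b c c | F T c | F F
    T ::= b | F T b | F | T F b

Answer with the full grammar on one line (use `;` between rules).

Left recursion appears on F, T.
For F: α = {T c, F}, β = {c, b, c F c, b c c}. Rewrite as F → β F' and F' → α F' | ε.
For T: α = {F b}, β = {b, F T b, F}. Rewrite as T → β T' and T' → α T' | ε.

E ::= b | F b | T b; F ::= c F' | b F' | c F c F' | b c c F'; T ::= b T' | F T b T' | F T'; F' ::= T c F' | F F' | ε; T' ::= F b T' | ε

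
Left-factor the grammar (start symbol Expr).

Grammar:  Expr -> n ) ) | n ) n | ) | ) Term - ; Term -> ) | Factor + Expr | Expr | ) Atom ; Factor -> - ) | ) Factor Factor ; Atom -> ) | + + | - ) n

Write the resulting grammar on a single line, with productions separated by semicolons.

Expr -> n ) Expr1 | ) Expr2; Term -> Factor + Expr | Expr | ) Term1; Factor -> - ) | ) Factor Factor; Atom -> ) | + + | - ) n; Expr1 -> ) | n; Expr2 -> ε | Term -; Term1 -> ε | Atom

Expr has alternatives sharing prefix 'n )': factor to Expr → n ) Expr1 with Expr1 → ) | n.
Expr has alternatives sharing prefix ')': factor to Expr → ) Expr2 with Expr2 → ε | Term -.
Term has alternatives sharing prefix ')': factor to Term → ) Term1 with Term1 → ε | Atom.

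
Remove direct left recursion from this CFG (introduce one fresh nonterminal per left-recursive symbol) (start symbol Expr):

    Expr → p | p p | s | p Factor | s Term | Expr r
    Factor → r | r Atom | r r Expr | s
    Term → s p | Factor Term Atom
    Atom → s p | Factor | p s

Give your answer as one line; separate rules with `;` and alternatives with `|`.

Directly left-recursive nonterminal: Expr.
For Expr: α = {r}, β = {p, p p, s, p Factor, s Term}. Rewrite as Expr → β Expr1 and Expr1 → α Expr1 | ε.

Expr → p Expr1 | p p Expr1 | s Expr1 | p Factor Expr1 | s Term Expr1; Factor → r | r Atom | r r Expr | s; Term → s p | Factor Term Atom; Atom → s p | Factor | p s; Expr1 → r Expr1 | ε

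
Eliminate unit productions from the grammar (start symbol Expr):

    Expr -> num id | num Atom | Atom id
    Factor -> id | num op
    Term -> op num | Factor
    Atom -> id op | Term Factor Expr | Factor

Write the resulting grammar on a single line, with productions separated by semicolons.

Unit pairs: Atom ⇒* {Factor}; Term ⇒* {Factor}.
For every A with A ⇒* B via unit rules, add B's non-unit alternatives to A; then delete every rule of the form X → Y.

Expr -> num id | num Atom | Atom id; Factor -> id | num op; Term -> op num | id | num op; Atom -> id op | Term Factor Expr | id | num op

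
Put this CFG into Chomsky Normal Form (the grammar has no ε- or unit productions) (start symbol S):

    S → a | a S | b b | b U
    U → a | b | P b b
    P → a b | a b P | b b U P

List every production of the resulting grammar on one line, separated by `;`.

Introduce a nonterminal for each terminal appearing in a rule of length ≥ 2: X1 → a, X2 → b.
Binarize each right-hand side of length ≥ 3 by chaining fresh nonterminals (Y1, Y2, …): affected rules were U → P X2 X2; P → X1 X2 P; P → X2 X2 U P.

S → a | X1 S | X2 X2 | X2 U; U → a | b | P Y1; P → X1 X2 | X1 Y2 | X2 Y3; X1 → a; X2 → b; Y1 → X2 X2; Y2 → X2 P; Y3 → X2 Y4; Y4 → U P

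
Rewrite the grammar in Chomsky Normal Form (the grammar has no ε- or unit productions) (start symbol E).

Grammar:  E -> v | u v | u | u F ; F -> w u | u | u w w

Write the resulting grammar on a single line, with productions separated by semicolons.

Introduce a nonterminal for each terminal appearing in a rule of length ≥ 2: X1 → u, X2 → v, X3 → w.
Binarize each right-hand side of length ≥ 3 by chaining fresh nonterminals (Y1, Y2, …): affected rules were F → X1 X3 X3.

E -> v | X1 X2 | u | X1 F; F -> X3 X1 | u | X1 Y1; X1 -> u; X2 -> v; X3 -> w; Y1 -> X3 X3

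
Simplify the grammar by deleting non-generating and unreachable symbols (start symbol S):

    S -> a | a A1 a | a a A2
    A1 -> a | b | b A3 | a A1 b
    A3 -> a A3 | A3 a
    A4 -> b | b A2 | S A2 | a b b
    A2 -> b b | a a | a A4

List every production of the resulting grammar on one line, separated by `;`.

S -> a | a A1 a | a a A2; A1 -> a | b | a A1 b; A4 -> b | b A2 | S A2 | a b b; A2 -> b b | a a | a A4

Generating nonterminals: {A1, A2, A4, S}.
Reachable from S after that: {A1, A2, A4, S}.
Removed useless symbols: {A3} and every production mentioning them.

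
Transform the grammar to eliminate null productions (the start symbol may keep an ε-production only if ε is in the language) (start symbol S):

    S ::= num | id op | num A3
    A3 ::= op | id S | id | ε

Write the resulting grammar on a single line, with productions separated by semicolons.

Nullable set = {A3}.
ε ∉ L(G), so no ε-production is kept.

S ::= num | id op | num A3; A3 ::= op | id S | id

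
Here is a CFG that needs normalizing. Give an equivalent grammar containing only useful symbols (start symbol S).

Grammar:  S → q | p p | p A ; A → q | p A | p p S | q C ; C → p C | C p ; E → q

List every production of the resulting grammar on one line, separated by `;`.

Generating nonterminals: {A, E, S}.
Reachable from S after that: {A, S}.
Removed useless symbols: {C, E} and every production mentioning them.

S → q | p p | p A; A → q | p A | p p S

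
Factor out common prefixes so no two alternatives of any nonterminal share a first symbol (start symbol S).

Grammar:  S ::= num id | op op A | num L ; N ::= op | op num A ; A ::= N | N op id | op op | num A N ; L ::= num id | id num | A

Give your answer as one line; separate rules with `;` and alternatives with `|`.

S ::= op op A | num S'; N ::= op N'; A ::= op op | num A N | N A'; L ::= num id | id num | A; S' ::= id | L; N' ::= ε | num A; A' ::= ε | op id

S has alternatives sharing prefix 'num': factor to S → num S' with S' → id | L.
N has alternatives sharing prefix 'op': factor to N → op N' with N' → ε | num A.
A has alternatives sharing prefix 'N': factor to A → N A' with A' → ε | op id.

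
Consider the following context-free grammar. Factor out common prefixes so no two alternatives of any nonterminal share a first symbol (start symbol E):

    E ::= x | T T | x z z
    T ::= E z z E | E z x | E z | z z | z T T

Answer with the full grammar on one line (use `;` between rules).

E ::= T T | x E'; T ::= E z T' | z T''; E' ::= ε | z z; T' ::= z E | x | ε; T'' ::= z | T T

E has alternatives sharing prefix 'x': factor to E → x E' with E' → ε | z z.
T has alternatives sharing prefix 'E z': factor to T → E z T' with T' → z E | x | ε.
T has alternatives sharing prefix 'z': factor to T → z T'' with T'' → z | T T.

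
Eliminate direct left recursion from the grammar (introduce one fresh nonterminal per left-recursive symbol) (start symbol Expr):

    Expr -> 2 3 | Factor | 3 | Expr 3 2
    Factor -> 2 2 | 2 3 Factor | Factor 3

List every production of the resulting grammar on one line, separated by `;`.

Directly left-recursive nonterminals: Expr, Factor.
For Expr: α = {3 2}, β = {2 3, Factor, 3}. Rewrite as Expr → β Expr1 and Expr1 → α Expr1 | ε.
For Factor: α = {3}, β = {2 2, 2 3 Factor}. Rewrite as Factor → β Factor1 and Factor1 → α Factor1 | ε.

Expr -> 2 3 Expr1 | Factor Expr1 | 3 Expr1; Factor -> 2 2 Factor1 | 2 3 Factor Factor1; Expr1 -> 3 2 Expr1 | ε; Factor1 -> 3 Factor1 | ε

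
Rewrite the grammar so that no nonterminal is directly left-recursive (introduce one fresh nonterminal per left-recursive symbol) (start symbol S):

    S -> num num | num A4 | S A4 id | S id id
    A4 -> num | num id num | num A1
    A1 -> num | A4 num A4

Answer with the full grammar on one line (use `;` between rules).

Left recursion appears on S.
For S: α = {A4 id, id id}, β = {num num, num A4}. Rewrite as S → β S' and S' → α S' | ε.

S -> num num S' | num A4 S'; A4 -> num | num id num | num A1; A1 -> num | A4 num A4; S' -> A4 id S' | id id S' | ε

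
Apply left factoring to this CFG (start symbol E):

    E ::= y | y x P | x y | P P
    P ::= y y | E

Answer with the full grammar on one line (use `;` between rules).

E has alternatives sharing prefix 'y': factor to E → y E' with E' → ε | x P.

E ::= x y | P P | y E'; P ::= y y | E; E' ::= ε | x P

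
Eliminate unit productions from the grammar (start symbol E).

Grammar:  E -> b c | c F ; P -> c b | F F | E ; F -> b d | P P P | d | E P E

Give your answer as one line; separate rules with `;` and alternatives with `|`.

E -> b c | c F; P -> b c | c F | c b | F F; F -> b d | P P P | d | E P E

Unit pairs: P ⇒* {E}.
Replace each nonterminal's rules with the union of the non-unit rules of every nonterminal it unit-derives.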